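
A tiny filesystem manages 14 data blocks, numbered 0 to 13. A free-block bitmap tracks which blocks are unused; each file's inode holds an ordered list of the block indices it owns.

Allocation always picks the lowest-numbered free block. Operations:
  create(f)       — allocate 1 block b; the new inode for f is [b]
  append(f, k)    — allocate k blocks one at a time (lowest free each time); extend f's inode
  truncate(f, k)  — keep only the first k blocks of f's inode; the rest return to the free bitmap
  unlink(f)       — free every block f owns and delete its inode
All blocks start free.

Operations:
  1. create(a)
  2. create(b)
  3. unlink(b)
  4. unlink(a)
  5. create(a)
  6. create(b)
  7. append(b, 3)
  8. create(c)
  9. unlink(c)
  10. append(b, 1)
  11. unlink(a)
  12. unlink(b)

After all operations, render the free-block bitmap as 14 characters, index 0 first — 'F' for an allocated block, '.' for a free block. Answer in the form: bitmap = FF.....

  1. create(a)  ⇒  F.............  {a→[0]}
  2. create(b)  ⇒  FF............  {a→[0]; b→[1]}
  3. unlink(b)  ⇒  F.............  {a→[0]}
  4. unlink(a)  ⇒  ..............  {}
  5. create(a)  ⇒  F.............  {a→[0]}
  6. create(b)  ⇒  FF............  {a→[0]; b→[1]}
  7. append(b, 3)  ⇒  FFFFF.........  {a→[0]; b→[1, 2, 3, 4]}
  8. create(c)  ⇒  FFFFFF........  {a→[0]; b→[1, 2, 3, 4]; c→[5]}
  9. unlink(c)  ⇒  FFFFF.........  {a→[0]; b→[1, 2, 3, 4]}
  10. append(b, 1)  ⇒  FFFFFF........  {a→[0]; b→[1, 2, 3, 4, 5]}
  11. unlink(a)  ⇒  .FFFFF........  {b→[1, 2, 3, 4, 5]}
  12. unlink(b)  ⇒  ..............  {}

bitmap = ..............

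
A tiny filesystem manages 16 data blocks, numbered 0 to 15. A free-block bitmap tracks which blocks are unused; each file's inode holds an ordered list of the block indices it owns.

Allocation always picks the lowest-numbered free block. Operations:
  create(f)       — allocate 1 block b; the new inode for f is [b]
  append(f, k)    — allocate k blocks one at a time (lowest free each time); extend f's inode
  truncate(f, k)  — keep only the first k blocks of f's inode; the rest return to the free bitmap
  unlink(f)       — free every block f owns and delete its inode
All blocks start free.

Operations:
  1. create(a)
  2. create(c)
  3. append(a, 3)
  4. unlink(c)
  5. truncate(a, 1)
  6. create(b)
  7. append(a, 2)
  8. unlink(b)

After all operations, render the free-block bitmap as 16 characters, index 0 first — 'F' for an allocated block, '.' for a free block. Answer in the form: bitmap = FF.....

[1] create(a) — a=0 (map F...............)
[2] create(c) — a=0 c=1 (map FF..............)
[3] append(a, 3) — a=0,2,3,4 c=1 (map FFFFF...........)
[4] unlink(c) — a=0,2,3,4 (map F.FFF...........)
[5] truncate(a, 1) — a=0 (map F...............)
[6] create(b) — a=0 b=1 (map FF..............)
[7] append(a, 2) — a=0,2,3 b=1 (map FFFF............)
[8] unlink(b) — a=0,2,3 (map F.FF............)

bitmap = F.FF............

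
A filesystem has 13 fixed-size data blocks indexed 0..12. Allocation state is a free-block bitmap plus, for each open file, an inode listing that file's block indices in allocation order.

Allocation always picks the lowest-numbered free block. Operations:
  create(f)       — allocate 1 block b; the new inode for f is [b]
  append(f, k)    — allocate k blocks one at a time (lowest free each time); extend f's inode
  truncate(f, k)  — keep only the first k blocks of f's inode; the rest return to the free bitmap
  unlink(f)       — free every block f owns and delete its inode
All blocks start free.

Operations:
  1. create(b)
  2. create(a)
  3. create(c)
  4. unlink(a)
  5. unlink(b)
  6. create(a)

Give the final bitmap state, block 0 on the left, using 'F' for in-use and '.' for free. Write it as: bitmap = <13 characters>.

bitmap = F.F..........

create(b): bitmap=F............ | b=[0]
create(a): bitmap=FF........... | a=[1] b=[0]
create(c): bitmap=FFF.......... | a=[1] b=[0] c=[2]
unlink(a): bitmap=F.F.......... | b=[0] c=[2]
unlink(b): bitmap=..F.......... | c=[2]
create(a): bitmap=F.F.......... | a=[0] c=[2]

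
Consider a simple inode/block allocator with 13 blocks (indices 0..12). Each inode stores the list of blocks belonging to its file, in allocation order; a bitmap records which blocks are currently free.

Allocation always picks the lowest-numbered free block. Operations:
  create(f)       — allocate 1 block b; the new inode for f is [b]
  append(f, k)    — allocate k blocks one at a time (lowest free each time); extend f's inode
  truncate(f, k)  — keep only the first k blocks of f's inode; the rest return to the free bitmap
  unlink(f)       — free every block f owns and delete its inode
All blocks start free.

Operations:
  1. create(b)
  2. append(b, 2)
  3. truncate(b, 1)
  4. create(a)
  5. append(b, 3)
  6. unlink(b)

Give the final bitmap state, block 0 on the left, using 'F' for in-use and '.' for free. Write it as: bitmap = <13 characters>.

bitmap = .F...........

  1. create(b)  ⇒  F............  {b→[0]}
  2. append(b, 2)  ⇒  FFF..........  {b→[0, 1, 2]}
  3. truncate(b, 1)  ⇒  F............  {b→[0]}
  4. create(a)  ⇒  FF...........  {a→[1]; b→[0]}
  5. append(b, 3)  ⇒  FFFFF........  {a→[1]; b→[0, 2, 3, 4]}
  6. unlink(b)  ⇒  .F...........  {a→[1]}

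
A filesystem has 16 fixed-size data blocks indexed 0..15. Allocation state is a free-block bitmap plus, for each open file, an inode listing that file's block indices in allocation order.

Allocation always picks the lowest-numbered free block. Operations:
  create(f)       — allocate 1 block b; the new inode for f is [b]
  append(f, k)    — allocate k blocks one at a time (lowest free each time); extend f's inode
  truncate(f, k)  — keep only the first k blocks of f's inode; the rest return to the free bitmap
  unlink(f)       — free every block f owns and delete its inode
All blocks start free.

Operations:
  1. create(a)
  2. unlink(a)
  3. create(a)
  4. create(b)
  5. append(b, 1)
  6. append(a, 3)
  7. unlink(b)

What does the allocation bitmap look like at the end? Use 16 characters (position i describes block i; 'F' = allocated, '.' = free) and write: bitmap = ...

create(a): bitmap=F............... | a=[0]
unlink(a): bitmap=................ | 
create(a): bitmap=F............... | a=[0]
create(b): bitmap=FF.............. | a=[0] b=[1]
append(b, 1): bitmap=FFF............. | a=[0] b=[1, 2]
append(a, 3): bitmap=FFFFFF.......... | a=[0, 3, 4, 5] b=[1, 2]
unlink(b): bitmap=F..FFF.......... | a=[0, 3, 4, 5]

bitmap = F..FFF..........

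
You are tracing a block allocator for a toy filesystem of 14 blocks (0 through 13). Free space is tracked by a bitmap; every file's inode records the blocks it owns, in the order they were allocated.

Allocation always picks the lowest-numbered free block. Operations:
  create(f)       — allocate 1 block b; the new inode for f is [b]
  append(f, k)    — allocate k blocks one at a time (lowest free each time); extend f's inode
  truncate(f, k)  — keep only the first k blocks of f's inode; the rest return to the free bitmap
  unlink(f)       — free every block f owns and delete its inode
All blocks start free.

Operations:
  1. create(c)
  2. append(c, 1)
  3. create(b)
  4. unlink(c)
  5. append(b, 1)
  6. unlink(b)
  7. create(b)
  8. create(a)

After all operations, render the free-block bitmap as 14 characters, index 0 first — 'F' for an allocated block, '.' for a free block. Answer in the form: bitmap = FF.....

create(c): bitmap=F............. | c=[0]
append(c, 1): bitmap=FF............ | c=[0, 1]
create(b): bitmap=FFF........... | b=[2] c=[0, 1]
unlink(c): bitmap=..F........... | b=[2]
append(b, 1): bitmap=F.F........... | b=[2, 0]
unlink(b): bitmap=.............. | 
create(b): bitmap=F............. | b=[0]
create(a): bitmap=FF............ | a=[1] b=[0]

bitmap = FF............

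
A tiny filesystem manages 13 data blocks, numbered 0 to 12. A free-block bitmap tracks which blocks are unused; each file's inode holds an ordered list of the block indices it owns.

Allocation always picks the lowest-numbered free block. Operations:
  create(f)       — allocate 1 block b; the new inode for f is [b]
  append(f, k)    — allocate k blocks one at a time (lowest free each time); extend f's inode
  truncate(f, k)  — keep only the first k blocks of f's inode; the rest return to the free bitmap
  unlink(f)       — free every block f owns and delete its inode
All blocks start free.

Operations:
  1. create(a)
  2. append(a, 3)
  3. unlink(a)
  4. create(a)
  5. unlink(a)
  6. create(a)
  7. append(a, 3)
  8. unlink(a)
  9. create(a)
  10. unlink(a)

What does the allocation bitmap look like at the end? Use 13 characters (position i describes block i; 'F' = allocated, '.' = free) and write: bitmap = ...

bitmap = .............

after create(a) → a:[0]  free=[F............]
after append(a, 3) → a:[0, 1, 2, 3]  free=[FFFF.........]
after unlink(a) →   free=[.............]
after create(a) → a:[0]  free=[F............]
after unlink(a) →   free=[.............]
after create(a) → a:[0]  free=[F............]
after append(a, 3) → a:[0, 1, 2, 3]  free=[FFFF.........]
after unlink(a) →   free=[.............]
after create(a) → a:[0]  free=[F............]
after unlink(a) →   free=[.............]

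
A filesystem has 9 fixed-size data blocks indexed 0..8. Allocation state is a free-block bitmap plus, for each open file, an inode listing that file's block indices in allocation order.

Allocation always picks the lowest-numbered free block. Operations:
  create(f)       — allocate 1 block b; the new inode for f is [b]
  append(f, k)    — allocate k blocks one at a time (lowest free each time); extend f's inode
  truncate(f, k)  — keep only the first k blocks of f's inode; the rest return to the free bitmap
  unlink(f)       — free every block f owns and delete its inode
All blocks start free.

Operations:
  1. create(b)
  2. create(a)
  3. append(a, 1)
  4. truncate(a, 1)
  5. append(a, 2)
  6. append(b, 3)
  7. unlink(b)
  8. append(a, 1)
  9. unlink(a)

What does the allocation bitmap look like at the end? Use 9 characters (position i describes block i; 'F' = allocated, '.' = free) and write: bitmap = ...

bitmap = .........

  1. create(b)  ⇒  F........  {b→[0]}
  2. create(a)  ⇒  FF.......  {a→[1]; b→[0]}
  3. append(a, 1)  ⇒  FFF......  {a→[1, 2]; b→[0]}
  4. truncate(a, 1)  ⇒  FF.......  {a→[1]; b→[0]}
  5. append(a, 2)  ⇒  FFFF.....  {a→[1, 2, 3]; b→[0]}
  6. append(b, 3)  ⇒  FFFFFFF..  {a→[1, 2, 3]; b→[0, 4, 5, 6]}
  7. unlink(b)  ⇒  .FFF.....  {a→[1, 2, 3]}
  8. append(a, 1)  ⇒  FFFF.....  {a→[1, 2, 3, 0]}
  9. unlink(a)  ⇒  .........  {}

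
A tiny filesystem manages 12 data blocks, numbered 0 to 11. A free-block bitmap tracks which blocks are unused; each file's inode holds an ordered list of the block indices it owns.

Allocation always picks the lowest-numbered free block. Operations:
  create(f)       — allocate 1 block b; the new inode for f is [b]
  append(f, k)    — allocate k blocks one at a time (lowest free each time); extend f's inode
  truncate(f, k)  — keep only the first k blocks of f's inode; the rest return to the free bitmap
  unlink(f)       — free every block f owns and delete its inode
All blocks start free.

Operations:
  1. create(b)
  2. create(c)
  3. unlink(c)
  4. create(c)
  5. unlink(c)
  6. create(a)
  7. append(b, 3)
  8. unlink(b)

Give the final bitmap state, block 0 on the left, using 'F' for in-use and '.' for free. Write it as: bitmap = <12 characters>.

bitmap = .F..........

  1. create(b)  ⇒  F...........  {b→[0]}
  2. create(c)  ⇒  FF..........  {b→[0]; c→[1]}
  3. unlink(c)  ⇒  F...........  {b→[0]}
  4. create(c)  ⇒  FF..........  {b→[0]; c→[1]}
  5. unlink(c)  ⇒  F...........  {b→[0]}
  6. create(a)  ⇒  FF..........  {a→[1]; b→[0]}
  7. append(b, 3)  ⇒  FFFFF.......  {a→[1]; b→[0, 2, 3, 4]}
  8. unlink(b)  ⇒  .F..........  {a→[1]}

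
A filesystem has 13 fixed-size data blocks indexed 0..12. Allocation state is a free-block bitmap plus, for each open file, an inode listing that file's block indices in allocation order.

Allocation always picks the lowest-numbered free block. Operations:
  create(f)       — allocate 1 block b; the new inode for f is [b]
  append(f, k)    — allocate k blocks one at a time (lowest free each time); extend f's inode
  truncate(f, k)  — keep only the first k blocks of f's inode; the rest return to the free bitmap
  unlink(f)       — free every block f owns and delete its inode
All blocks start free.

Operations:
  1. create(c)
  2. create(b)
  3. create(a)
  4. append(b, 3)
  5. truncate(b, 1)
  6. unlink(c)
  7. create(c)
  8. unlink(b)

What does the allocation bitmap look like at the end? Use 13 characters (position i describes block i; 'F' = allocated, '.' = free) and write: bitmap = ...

bitmap = F.F..........

after create(c) → c:[0]  free=[F............]
after create(b) → b:[1], c:[0]  free=[FF...........]
after create(a) → a:[2], b:[1], c:[0]  free=[FFF..........]
after append(b, 3) → a:[2], b:[1, 3, 4, 5], c:[0]  free=[FFFFFF.......]
after truncate(b, 1) → a:[2], b:[1], c:[0]  free=[FFF..........]
after unlink(c) → a:[2], b:[1]  free=[.FF..........]
after create(c) → a:[2], b:[1], c:[0]  free=[FFF..........]
after unlink(b) → a:[2], c:[0]  free=[F.F..........]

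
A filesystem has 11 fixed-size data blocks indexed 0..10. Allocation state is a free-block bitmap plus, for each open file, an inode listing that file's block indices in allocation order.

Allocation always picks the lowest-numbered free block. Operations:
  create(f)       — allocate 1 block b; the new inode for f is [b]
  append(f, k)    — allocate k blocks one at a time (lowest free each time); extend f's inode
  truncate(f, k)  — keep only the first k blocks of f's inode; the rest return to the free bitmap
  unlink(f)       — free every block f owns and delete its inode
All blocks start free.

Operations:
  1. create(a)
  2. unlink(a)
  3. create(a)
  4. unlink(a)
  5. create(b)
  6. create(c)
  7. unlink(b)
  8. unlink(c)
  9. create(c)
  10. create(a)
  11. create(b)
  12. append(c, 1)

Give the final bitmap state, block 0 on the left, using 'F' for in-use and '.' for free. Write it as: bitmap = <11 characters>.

bitmap = FFFF.......

create(a): bitmap=F.......... | a=[0]
unlink(a): bitmap=........... | 
create(a): bitmap=F.......... | a=[0]
unlink(a): bitmap=........... | 
create(b): bitmap=F.......... | b=[0]
create(c): bitmap=FF......... | b=[0] c=[1]
unlink(b): bitmap=.F......... | c=[1]
unlink(c): bitmap=........... | 
create(c): bitmap=F.......... | c=[0]
create(a): bitmap=FF......... | a=[1] c=[0]
create(b): bitmap=FFF........ | a=[1] b=[2] c=[0]
append(c, 1): bitmap=FFFF....... | a=[1] b=[2] c=[0, 3]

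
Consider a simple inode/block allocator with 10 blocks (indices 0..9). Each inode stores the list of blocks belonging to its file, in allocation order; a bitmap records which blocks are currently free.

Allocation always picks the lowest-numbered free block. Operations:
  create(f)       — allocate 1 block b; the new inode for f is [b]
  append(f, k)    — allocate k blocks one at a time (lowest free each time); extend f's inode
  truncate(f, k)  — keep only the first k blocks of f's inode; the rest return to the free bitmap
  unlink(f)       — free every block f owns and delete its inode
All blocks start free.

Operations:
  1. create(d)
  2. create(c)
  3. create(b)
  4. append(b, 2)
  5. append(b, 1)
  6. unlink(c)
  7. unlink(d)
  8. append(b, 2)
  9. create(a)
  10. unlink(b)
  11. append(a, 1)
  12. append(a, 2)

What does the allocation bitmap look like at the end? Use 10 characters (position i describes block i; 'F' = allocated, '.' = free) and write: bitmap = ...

[1] create(d) — d=0 (map F.........)
[2] create(c) — c=1 d=0 (map FF........)
[3] create(b) — b=2 c=1 d=0 (map FFF.......)
[4] append(b, 2) — b=2,3,4 c=1 d=0 (map FFFFF.....)
[5] append(b, 1) — b=2,3,4,5 c=1 d=0 (map FFFFFF....)
[6] unlink(c) — b=2,3,4,5 d=0 (map F.FFFF....)
[7] unlink(d) — b=2,3,4,5 (map ..FFFF....)
[8] append(b, 2) — b=2,3,4,5,0,1 (map FFFFFF....)
[9] create(a) — a=6 b=2,3,4,5,0,1 (map FFFFFFF...)
[10] unlink(b) — a=6 (map ......F...)
[11] append(a, 1) — a=6,0 (map F.....F...)
[12] append(a, 2) — a=6,0,1,2 (map FFF...F...)

bitmap = FFF...F...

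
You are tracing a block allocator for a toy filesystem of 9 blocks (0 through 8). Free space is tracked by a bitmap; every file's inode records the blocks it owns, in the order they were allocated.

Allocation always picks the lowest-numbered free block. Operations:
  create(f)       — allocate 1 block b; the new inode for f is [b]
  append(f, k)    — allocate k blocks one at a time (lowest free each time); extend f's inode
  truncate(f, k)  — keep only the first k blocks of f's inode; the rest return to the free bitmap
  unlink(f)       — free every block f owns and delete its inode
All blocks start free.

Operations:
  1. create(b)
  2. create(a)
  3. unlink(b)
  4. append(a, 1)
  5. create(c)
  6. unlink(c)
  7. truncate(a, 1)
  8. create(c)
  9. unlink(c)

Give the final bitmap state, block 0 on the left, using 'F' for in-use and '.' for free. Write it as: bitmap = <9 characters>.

create(b): bitmap=F........ | b=[0]
create(a): bitmap=FF....... | a=[1] b=[0]
unlink(b): bitmap=.F....... | a=[1]
append(a, 1): bitmap=FF....... | a=[1, 0]
create(c): bitmap=FFF...... | a=[1, 0] c=[2]
unlink(c): bitmap=FF....... | a=[1, 0]
truncate(a, 1): bitmap=.F....... | a=[1]
create(c): bitmap=FF....... | a=[1] c=[0]
unlink(c): bitmap=.F....... | a=[1]

bitmap = .F.......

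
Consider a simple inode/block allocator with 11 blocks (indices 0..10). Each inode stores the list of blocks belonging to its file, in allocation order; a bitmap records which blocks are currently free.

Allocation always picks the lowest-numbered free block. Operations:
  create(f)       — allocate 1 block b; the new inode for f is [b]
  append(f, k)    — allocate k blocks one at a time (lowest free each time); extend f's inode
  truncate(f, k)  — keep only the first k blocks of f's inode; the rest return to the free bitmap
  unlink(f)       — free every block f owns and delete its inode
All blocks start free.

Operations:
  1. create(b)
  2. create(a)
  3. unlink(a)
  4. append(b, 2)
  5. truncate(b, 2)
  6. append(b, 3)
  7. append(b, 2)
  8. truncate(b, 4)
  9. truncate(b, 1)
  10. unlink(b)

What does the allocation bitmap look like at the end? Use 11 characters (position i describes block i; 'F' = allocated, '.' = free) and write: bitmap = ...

[1] create(b) — b=0 (map F..........)
[2] create(a) — a=1 b=0 (map FF.........)
[3] unlink(a) — b=0 (map F..........)
[4] append(b, 2) — b=0,1,2 (map FFF........)
[5] truncate(b, 2) — b=0,1 (map FF.........)
[6] append(b, 3) — b=0,1,2,3,4 (map FFFFF......)
[7] append(b, 2) — b=0,1,2,3,4,5,6 (map FFFFFFF....)
[8] truncate(b, 4) — b=0,1,2,3 (map FFFF.......)
[9] truncate(b, 1) — b=0 (map F..........)
[10] unlink(b) —  (map ...........)

bitmap = ...........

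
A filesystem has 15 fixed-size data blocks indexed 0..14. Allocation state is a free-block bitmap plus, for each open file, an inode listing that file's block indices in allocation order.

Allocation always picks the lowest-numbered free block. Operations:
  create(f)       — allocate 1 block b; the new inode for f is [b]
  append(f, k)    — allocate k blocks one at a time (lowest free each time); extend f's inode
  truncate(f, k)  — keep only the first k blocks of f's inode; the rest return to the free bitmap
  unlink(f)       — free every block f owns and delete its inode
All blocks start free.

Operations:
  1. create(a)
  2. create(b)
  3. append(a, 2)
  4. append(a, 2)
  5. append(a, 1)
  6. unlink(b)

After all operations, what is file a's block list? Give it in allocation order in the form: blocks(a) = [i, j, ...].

blocks(a) = [0, 2, 3, 4, 5, 6]

  1. create(a)  ⇒  F..............  {a→[0]}
  2. create(b)  ⇒  FF.............  {a→[0]; b→[1]}
  3. append(a, 2)  ⇒  FFFF...........  {a→[0, 2, 3]; b→[1]}
  4. append(a, 2)  ⇒  FFFFFF.........  {a→[0, 2, 3, 4, 5]; b→[1]}
  5. append(a, 1)  ⇒  FFFFFFF........  {a→[0, 2, 3, 4, 5, 6]; b→[1]}
  6. unlink(b)  ⇒  F.FFFFF........  {a→[0, 2, 3, 4, 5, 6]}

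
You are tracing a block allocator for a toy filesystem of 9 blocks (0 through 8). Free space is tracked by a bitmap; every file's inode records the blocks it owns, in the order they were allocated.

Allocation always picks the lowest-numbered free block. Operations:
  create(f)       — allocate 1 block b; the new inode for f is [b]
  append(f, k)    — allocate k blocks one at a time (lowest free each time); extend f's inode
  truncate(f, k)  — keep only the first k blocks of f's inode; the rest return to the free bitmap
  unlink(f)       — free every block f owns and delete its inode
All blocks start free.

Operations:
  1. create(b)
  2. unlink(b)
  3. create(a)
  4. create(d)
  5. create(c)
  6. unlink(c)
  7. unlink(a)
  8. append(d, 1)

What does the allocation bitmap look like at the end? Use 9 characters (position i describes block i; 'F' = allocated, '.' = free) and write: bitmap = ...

bitmap = FF.......

[1] create(b) — b=0 (map F........)
[2] unlink(b) —  (map .........)
[3] create(a) — a=0 (map F........)
[4] create(d) — a=0 d=1 (map FF.......)
[5] create(c) — a=0 c=2 d=1 (map FFF......)
[6] unlink(c) — a=0 d=1 (map FF.......)
[7] unlink(a) — d=1 (map .F.......)
[8] append(d, 1) — d=1,0 (map FF.......)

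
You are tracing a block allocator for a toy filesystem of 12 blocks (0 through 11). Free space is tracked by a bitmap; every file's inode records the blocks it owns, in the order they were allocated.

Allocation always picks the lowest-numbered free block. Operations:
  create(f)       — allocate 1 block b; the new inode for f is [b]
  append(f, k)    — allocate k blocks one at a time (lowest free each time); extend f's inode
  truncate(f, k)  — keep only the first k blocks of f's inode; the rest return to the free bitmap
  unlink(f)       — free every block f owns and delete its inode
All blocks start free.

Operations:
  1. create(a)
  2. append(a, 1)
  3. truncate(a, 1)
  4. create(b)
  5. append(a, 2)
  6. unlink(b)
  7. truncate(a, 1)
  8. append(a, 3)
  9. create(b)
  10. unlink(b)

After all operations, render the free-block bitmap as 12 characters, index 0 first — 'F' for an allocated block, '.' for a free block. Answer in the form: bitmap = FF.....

after create(a) → a:[0]  free=[F...........]
after append(a, 1) → a:[0, 1]  free=[FF..........]
after truncate(a, 1) → a:[0]  free=[F...........]
after create(b) → a:[0], b:[1]  free=[FF..........]
after append(a, 2) → a:[0, 2, 3], b:[1]  free=[FFFF........]
after unlink(b) → a:[0, 2, 3]  free=[F.FF........]
after truncate(a, 1) → a:[0]  free=[F...........]
after append(a, 3) → a:[0, 1, 2, 3]  free=[FFFF........]
after create(b) → a:[0, 1, 2, 3], b:[4]  free=[FFFFF.......]
after unlink(b) → a:[0, 1, 2, 3]  free=[FFFF........]

bitmap = FFFF........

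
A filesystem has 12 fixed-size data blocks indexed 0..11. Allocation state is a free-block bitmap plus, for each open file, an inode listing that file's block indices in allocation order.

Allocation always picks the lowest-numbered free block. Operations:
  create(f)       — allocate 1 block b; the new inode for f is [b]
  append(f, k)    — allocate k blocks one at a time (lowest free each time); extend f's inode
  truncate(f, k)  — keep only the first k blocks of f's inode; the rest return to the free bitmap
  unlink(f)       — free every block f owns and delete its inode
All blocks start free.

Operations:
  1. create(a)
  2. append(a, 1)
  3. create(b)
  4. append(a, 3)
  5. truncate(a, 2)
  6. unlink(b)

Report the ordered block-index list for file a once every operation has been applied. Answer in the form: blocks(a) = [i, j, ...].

[1] create(a) — a=0 (map F...........)
[2] append(a, 1) — a=0,1 (map FF..........)
[3] create(b) — a=0,1 b=2 (map FFF.........)
[4] append(a, 3) — a=0,1,3,4,5 b=2 (map FFFFFF......)
[5] truncate(a, 2) — a=0,1 b=2 (map FFF.........)
[6] unlink(b) — a=0,1 (map FF..........)

blocks(a) = [0, 1]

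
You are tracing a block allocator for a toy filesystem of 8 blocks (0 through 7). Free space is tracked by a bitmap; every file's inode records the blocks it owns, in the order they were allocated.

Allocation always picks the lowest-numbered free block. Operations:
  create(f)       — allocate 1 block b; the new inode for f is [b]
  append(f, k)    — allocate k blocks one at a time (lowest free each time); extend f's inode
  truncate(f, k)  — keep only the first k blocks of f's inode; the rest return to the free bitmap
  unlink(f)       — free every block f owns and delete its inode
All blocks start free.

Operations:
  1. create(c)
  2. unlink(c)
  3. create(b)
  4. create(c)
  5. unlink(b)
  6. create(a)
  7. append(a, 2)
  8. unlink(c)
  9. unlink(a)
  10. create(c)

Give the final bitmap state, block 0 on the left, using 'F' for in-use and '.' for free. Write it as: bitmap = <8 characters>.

  1. create(c)  ⇒  F.......  {c→[0]}
  2. unlink(c)  ⇒  ........  {}
  3. create(b)  ⇒  F.......  {b→[0]}
  4. create(c)  ⇒  FF......  {b→[0]; c→[1]}
  5. unlink(b)  ⇒  .F......  {c→[1]}
  6. create(a)  ⇒  FF......  {a→[0]; c→[1]}
  7. append(a, 2)  ⇒  FFFF....  {a→[0, 2, 3]; c→[1]}
  8. unlink(c)  ⇒  F.FF....  {a→[0, 2, 3]}
  9. unlink(a)  ⇒  ........  {}
  10. create(c)  ⇒  F.......  {c→[0]}

bitmap = F.......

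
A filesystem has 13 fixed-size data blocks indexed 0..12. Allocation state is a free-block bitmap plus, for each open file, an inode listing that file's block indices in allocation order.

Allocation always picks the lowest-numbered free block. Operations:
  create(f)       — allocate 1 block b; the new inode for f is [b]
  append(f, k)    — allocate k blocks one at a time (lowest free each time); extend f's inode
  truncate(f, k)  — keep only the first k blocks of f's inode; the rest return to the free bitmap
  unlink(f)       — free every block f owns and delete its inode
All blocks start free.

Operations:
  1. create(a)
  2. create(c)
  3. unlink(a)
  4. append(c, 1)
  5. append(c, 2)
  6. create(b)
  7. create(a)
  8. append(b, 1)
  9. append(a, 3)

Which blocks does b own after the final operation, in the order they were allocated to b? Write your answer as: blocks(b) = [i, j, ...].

blocks(b) = [4, 6]

create(a): bitmap=F............ | a=[0]
create(c): bitmap=FF........... | a=[0] c=[1]
unlink(a): bitmap=.F........... | c=[1]
append(c, 1): bitmap=FF........... | c=[1, 0]
append(c, 2): bitmap=FFFF......... | c=[1, 0, 2, 3]
create(b): bitmap=FFFFF........ | b=[4] c=[1, 0, 2, 3]
create(a): bitmap=FFFFFF....... | a=[5] b=[4] c=[1, 0, 2, 3]
append(b, 1): bitmap=FFFFFFF...... | a=[5] b=[4, 6] c=[1, 0, 2, 3]
append(a, 3): bitmap=FFFFFFFFFF... | a=[5, 7, 8, 9] b=[4, 6] c=[1, 0, 2, 3]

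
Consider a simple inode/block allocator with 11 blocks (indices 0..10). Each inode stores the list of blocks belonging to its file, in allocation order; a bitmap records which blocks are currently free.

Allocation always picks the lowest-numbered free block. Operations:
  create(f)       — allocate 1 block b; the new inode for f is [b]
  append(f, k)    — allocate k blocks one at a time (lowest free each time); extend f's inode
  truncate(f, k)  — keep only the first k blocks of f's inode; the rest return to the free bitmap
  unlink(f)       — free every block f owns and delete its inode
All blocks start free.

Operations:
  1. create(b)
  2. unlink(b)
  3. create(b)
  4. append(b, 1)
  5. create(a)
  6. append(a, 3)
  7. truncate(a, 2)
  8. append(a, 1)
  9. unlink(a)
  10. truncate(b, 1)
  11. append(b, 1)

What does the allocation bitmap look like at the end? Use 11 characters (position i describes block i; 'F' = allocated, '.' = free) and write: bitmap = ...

bitmap = FF.........

[1] create(b) — b=0 (map F..........)
[2] unlink(b) —  (map ...........)
[3] create(b) — b=0 (map F..........)
[4] append(b, 1) — b=0,1 (map FF.........)
[5] create(a) — a=2 b=0,1 (map FFF........)
[6] append(a, 3) — a=2,3,4,5 b=0,1 (map FFFFFF.....)
[7] truncate(a, 2) — a=2,3 b=0,1 (map FFFF.......)
[8] append(a, 1) — a=2,3,4 b=0,1 (map FFFFF......)
[9] unlink(a) — b=0,1 (map FF.........)
[10] truncate(b, 1) — b=0 (map F..........)
[11] append(b, 1) — b=0,1 (map FF.........)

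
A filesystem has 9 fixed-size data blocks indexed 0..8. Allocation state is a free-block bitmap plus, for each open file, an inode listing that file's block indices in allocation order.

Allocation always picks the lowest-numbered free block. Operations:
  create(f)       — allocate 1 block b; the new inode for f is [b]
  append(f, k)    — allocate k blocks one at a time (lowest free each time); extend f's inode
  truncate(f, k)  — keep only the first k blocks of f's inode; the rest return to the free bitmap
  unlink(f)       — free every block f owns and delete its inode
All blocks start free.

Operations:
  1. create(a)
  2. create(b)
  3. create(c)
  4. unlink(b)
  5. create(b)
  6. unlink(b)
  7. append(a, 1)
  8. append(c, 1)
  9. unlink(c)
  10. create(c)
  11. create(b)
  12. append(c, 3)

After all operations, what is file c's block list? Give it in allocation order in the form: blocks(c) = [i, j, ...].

blocks(c) = [2, 4, 5, 6]

after create(a) → a:[0]  free=[F........]
after create(b) → a:[0], b:[1]  free=[FF.......]
after create(c) → a:[0], b:[1], c:[2]  free=[FFF......]
after unlink(b) → a:[0], c:[2]  free=[F.F......]
after create(b) → a:[0], b:[1], c:[2]  free=[FFF......]
after unlink(b) → a:[0], c:[2]  free=[F.F......]
after append(a, 1) → a:[0, 1], c:[2]  free=[FFF......]
after append(c, 1) → a:[0, 1], c:[2, 3]  free=[FFFF.....]
after unlink(c) → a:[0, 1]  free=[FF.......]
after create(c) → a:[0, 1], c:[2]  free=[FFF......]
after create(b) → a:[0, 1], b:[3], c:[2]  free=[FFFF.....]
after append(c, 3) → a:[0, 1], b:[3], c:[2, 4, 5, 6]  free=[FFFFFFF..]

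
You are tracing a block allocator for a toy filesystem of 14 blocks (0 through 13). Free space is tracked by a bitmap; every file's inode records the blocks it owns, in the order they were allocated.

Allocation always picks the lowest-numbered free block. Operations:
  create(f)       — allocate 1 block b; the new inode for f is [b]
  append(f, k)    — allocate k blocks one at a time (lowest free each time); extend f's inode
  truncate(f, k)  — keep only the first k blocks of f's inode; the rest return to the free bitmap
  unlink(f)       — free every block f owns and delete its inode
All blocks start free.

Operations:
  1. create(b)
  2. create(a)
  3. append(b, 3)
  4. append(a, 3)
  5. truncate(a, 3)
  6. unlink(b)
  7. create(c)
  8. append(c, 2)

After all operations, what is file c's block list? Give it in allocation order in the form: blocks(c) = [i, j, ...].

after create(b) → b:[0]  free=[F.............]
after create(a) → a:[1], b:[0]  free=[FF............]
after append(b, 3) → a:[1], b:[0, 2, 3, 4]  free=[FFFFF.........]
after append(a, 3) → a:[1, 5, 6, 7], b:[0, 2, 3, 4]  free=[FFFFFFFF......]
after truncate(a, 3) → a:[1, 5, 6], b:[0, 2, 3, 4]  free=[FFFFFFF.......]
after unlink(b) → a:[1, 5, 6]  free=[.F...FF.......]
after create(c) → a:[1, 5, 6], c:[0]  free=[FF...FF.......]
after append(c, 2) → a:[1, 5, 6], c:[0, 2, 3]  free=[FFFF.FF.......]

blocks(c) = [0, 2, 3]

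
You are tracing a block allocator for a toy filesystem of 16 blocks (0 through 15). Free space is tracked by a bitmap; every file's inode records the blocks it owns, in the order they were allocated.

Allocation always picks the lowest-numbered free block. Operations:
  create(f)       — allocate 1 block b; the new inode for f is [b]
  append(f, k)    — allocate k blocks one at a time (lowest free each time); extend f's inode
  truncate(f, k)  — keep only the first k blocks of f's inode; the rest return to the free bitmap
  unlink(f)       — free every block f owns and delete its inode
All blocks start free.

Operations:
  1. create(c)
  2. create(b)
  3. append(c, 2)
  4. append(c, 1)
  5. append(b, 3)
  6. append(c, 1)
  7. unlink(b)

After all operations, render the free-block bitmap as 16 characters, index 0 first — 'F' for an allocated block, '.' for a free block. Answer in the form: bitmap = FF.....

bitmap = F.FFF...F.......

after create(c) → c:[0]  free=[F...............]
after create(b) → b:[1], c:[0]  free=[FF..............]
after append(c, 2) → b:[1], c:[0, 2, 3]  free=[FFFF............]
after append(c, 1) → b:[1], c:[0, 2, 3, 4]  free=[FFFFF...........]
after append(b, 3) → b:[1, 5, 6, 7], c:[0, 2, 3, 4]  free=[FFFFFFFF........]
after append(c, 1) → b:[1, 5, 6, 7], c:[0, 2, 3, 4, 8]  free=[FFFFFFFFF.......]
after unlink(b) → c:[0, 2, 3, 4, 8]  free=[F.FFF...F.......]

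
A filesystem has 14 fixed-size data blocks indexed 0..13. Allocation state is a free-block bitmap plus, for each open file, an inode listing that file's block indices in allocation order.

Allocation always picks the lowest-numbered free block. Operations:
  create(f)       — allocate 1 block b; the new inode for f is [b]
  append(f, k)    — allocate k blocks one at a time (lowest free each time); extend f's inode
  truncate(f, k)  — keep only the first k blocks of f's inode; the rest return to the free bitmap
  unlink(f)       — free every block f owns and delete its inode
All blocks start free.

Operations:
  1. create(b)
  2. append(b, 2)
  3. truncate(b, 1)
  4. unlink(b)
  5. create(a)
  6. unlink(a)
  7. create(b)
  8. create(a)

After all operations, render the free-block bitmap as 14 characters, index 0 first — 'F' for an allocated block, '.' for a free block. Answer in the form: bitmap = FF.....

bitmap = FF............

  1. create(b)  ⇒  F.............  {b→[0]}
  2. append(b, 2)  ⇒  FFF...........  {b→[0, 1, 2]}
  3. truncate(b, 1)  ⇒  F.............  {b→[0]}
  4. unlink(b)  ⇒  ..............  {}
  5. create(a)  ⇒  F.............  {a→[0]}
  6. unlink(a)  ⇒  ..............  {}
  7. create(b)  ⇒  F.............  {b→[0]}
  8. create(a)  ⇒  FF............  {a→[1]; b→[0]}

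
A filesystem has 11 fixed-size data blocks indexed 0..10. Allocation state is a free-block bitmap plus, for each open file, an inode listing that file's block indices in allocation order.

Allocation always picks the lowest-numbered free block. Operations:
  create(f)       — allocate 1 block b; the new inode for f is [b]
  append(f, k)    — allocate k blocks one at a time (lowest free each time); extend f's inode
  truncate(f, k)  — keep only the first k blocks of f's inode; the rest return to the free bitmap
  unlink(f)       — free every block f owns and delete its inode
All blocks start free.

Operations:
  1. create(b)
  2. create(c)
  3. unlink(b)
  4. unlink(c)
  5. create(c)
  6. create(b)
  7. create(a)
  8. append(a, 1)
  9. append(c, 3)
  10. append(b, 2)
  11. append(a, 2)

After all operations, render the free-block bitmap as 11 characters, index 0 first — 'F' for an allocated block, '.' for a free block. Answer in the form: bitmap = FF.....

bitmap = FFFFFFFFFFF

  1. create(b)  ⇒  F..........  {b→[0]}
  2. create(c)  ⇒  FF.........  {b→[0]; c→[1]}
  3. unlink(b)  ⇒  .F.........  {c→[1]}
  4. unlink(c)  ⇒  ...........  {}
  5. create(c)  ⇒  F..........  {c→[0]}
  6. create(b)  ⇒  FF.........  {b→[1]; c→[0]}
  7. create(a)  ⇒  FFF........  {a→[2]; b→[1]; c→[0]}
  8. append(a, 1)  ⇒  FFFF.......  {a→[2, 3]; b→[1]; c→[0]}
  9. append(c, 3)  ⇒  FFFFFFF....  {a→[2, 3]; b→[1]; c→[0, 4, 5, 6]}
  10. append(b, 2)  ⇒  FFFFFFFFF..  {a→[2, 3]; b→[1, 7, 8]; c→[0, 4, 5, 6]}
  11. append(a, 2)  ⇒  FFFFFFFFFFF  {a→[2, 3, 9, 10]; b→[1, 7, 8]; c→[0, 4, 5, 6]}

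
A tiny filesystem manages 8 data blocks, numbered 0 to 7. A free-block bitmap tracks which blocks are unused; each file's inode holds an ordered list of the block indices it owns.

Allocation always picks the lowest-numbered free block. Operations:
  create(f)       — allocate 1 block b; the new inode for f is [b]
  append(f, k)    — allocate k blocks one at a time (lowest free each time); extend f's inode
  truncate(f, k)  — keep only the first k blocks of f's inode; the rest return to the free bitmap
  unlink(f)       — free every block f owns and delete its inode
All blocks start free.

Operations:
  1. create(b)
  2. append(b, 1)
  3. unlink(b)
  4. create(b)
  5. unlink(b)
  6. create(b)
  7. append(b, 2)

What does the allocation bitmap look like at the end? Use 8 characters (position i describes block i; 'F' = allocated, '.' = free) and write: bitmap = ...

bitmap = FFF.....

create(b): bitmap=F....... | b=[0]
append(b, 1): bitmap=FF...... | b=[0, 1]
unlink(b): bitmap=........ | 
create(b): bitmap=F....... | b=[0]
unlink(b): bitmap=........ | 
create(b): bitmap=F....... | b=[0]
append(b, 2): bitmap=FFF..... | b=[0, 1, 2]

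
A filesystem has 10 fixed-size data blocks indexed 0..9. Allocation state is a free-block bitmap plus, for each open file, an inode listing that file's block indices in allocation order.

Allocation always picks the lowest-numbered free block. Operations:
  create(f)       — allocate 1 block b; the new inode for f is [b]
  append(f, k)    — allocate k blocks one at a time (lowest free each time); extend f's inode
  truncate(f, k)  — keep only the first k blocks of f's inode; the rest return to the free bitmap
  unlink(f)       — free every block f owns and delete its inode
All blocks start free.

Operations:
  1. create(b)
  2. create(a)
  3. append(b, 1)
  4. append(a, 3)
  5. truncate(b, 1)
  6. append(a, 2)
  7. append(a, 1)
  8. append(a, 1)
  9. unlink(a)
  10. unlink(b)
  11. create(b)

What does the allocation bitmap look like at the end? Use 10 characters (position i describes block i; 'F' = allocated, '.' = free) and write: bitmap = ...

  1. create(b)  ⇒  F.........  {b→[0]}
  2. create(a)  ⇒  FF........  {a→[1]; b→[0]}
  3. append(b, 1)  ⇒  FFF.......  {a→[1]; b→[0, 2]}
  4. append(a, 3)  ⇒  FFFFFF....  {a→[1, 3, 4, 5]; b→[0, 2]}
  5. truncate(b, 1)  ⇒  FF.FFF....  {a→[1, 3, 4, 5]; b→[0]}
  6. append(a, 2)  ⇒  FFFFFFF...  {a→[1, 3, 4, 5, 2, 6]; b→[0]}
  7. append(a, 1)  ⇒  FFFFFFFF..  {a→[1, 3, 4, 5, 2, 6, 7]; b→[0]}
  8. append(a, 1)  ⇒  FFFFFFFFF.  {a→[1, 3, 4, 5, 2, 6, 7, 8]; b→[0]}
  9. unlink(a)  ⇒  F.........  {b→[0]}
  10. unlink(b)  ⇒  ..........  {}
  11. create(b)  ⇒  F.........  {b→[0]}

bitmap = F.........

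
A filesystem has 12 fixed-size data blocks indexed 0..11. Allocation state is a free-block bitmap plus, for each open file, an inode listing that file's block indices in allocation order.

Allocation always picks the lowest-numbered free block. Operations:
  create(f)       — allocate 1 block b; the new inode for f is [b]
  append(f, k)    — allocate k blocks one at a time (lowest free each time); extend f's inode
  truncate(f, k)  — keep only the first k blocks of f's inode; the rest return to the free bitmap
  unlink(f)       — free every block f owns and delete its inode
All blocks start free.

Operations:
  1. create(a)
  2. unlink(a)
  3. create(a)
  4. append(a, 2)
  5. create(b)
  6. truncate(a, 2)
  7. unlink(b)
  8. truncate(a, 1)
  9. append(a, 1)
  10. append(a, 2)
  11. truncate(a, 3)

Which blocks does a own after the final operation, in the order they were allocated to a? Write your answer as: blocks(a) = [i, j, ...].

blocks(a) = [0, 1, 2]

create(a): bitmap=F........... | a=[0]
unlink(a): bitmap=............ | 
create(a): bitmap=F........... | a=[0]
append(a, 2): bitmap=FFF......... | a=[0, 1, 2]
create(b): bitmap=FFFF........ | a=[0, 1, 2] b=[3]
truncate(a, 2): bitmap=FF.F........ | a=[0, 1] b=[3]
unlink(b): bitmap=FF.......... | a=[0, 1]
truncate(a, 1): bitmap=F........... | a=[0]
append(a, 1): bitmap=FF.......... | a=[0, 1]
append(a, 2): bitmap=FFFF........ | a=[0, 1, 2, 3]
truncate(a, 3): bitmap=FFF......... | a=[0, 1, 2]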